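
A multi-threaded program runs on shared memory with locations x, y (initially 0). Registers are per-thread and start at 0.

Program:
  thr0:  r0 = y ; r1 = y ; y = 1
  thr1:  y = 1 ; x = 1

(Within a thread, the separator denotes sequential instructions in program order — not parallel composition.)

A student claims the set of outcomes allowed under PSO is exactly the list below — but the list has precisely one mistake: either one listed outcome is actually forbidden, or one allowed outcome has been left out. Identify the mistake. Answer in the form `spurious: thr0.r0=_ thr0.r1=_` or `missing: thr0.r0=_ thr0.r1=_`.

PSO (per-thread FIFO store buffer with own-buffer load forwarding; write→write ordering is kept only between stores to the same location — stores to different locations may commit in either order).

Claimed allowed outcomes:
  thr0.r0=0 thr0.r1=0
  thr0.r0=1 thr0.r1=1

outcome vector order: (thr0.r0,thr0.r1)
under PSO → (0,0); (0,1); (1,1)
PSO∖claimed = {(0,1)}

missing: thr0.r0=0 thr0.r1=1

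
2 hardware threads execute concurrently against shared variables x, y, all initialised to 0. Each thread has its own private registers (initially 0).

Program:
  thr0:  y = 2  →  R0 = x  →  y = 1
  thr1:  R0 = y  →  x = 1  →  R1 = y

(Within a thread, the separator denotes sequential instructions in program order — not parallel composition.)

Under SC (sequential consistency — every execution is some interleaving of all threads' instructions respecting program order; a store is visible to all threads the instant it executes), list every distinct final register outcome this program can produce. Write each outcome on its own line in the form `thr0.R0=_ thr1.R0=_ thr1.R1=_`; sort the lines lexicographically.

outcome vector order: (thr0.R0,thr1.R0,thr1.R1)
|SC outcomes| = 10

thr0.R0=0 thr1.R0=0 thr1.R1=1
thr0.R0=0 thr1.R0=0 thr1.R1=2
thr0.R0=0 thr1.R0=1 thr1.R1=1
thr0.R0=0 thr1.R0=2 thr1.R1=1
thr0.R0=0 thr1.R0=2 thr1.R1=2
thr0.R0=1 thr1.R0=0 thr1.R1=0
thr0.R0=1 thr1.R0=0 thr1.R1=1
thr0.R0=1 thr1.R0=0 thr1.R1=2
thr0.R0=1 thr1.R0=2 thr1.R1=1
thr0.R0=1 thr1.R0=2 thr1.R1=2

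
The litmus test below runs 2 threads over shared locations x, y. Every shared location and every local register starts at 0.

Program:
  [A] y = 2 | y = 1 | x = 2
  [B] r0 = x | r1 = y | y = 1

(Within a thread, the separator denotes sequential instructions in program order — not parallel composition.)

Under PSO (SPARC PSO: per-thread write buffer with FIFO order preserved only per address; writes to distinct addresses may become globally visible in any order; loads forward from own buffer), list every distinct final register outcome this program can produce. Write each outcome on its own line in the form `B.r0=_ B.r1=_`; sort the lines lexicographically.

B.r0=0 B.r1=0
B.r0=0 B.r1=1
B.r0=0 B.r1=2
B.r0=2 B.r1=0
B.r0=2 B.r1=1
B.r0=2 B.r1=2

outcome vector order: (B.r0,B.r1)
|PSO outcomes| = 6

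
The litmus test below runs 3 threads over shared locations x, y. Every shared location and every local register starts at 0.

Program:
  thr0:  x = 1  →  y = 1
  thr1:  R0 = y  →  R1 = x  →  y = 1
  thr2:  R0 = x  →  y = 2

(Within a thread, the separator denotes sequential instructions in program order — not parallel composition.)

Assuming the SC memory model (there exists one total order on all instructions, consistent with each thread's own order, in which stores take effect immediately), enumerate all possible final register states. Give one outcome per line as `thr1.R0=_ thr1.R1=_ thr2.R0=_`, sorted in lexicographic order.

thr1.R0=0 thr1.R1=0 thr2.R0=0
thr1.R0=0 thr1.R1=0 thr2.R0=1
thr1.R0=0 thr1.R1=1 thr2.R0=0
thr1.R0=0 thr1.R1=1 thr2.R0=1
thr1.R0=1 thr1.R1=1 thr2.R0=0
thr1.R0=1 thr1.R1=1 thr2.R0=1
thr1.R0=2 thr1.R1=0 thr2.R0=0
thr1.R0=2 thr1.R1=1 thr2.R0=0
thr1.R0=2 thr1.R1=1 thr2.R0=1

outcome vector order: (thr1.R0,thr1.R1,thr2.R0)
|SC outcomes| = 9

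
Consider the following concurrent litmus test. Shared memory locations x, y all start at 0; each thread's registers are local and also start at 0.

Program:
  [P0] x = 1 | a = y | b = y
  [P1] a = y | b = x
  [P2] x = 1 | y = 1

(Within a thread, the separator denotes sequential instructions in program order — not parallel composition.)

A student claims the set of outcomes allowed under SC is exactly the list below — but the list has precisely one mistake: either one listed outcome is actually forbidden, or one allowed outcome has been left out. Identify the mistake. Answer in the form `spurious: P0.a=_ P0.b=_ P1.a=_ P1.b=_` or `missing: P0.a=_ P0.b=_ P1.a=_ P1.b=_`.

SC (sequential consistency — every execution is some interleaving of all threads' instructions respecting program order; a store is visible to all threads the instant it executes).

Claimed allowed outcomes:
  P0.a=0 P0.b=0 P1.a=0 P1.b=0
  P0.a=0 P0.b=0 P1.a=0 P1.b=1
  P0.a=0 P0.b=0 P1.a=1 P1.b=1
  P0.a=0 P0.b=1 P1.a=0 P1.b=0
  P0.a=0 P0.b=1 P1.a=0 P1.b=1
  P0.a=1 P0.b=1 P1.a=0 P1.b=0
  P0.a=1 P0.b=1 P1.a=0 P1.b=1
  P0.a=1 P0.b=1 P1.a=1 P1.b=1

missing: P0.a=0 P0.b=1 P1.a=1 P1.b=1

outcome vector order: (P0.a,P0.b,P1.a,P1.b)
under SC → 0/0/0/0, 0/0/0/1, 0/0/1/1, 0/1/0/0, 0/1/0/1, 0/1/1/1, 1/1/0/0, 1/1/0/1, 1/1/1/1
SC∖claimed = {0/1/1/1}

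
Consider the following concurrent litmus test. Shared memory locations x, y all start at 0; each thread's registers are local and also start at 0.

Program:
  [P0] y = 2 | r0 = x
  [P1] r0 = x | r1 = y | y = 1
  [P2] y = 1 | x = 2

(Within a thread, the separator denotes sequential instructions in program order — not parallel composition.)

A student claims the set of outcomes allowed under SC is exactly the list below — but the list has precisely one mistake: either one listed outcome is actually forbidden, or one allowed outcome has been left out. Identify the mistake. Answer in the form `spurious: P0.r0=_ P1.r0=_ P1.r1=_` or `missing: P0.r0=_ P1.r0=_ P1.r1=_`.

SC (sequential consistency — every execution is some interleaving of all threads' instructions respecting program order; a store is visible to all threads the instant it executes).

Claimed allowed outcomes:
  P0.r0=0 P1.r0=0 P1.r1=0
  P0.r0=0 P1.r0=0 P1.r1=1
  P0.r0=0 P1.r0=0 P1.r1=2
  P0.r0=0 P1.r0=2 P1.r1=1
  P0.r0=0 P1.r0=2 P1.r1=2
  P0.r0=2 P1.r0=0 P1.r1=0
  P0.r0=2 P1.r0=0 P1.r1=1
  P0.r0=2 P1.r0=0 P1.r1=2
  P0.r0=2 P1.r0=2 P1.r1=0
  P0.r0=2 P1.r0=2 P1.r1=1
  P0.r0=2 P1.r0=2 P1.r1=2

spurious: P0.r0=2 P1.r0=2 P1.r1=0

outcome vector order: (P0.r0,P1.r0,P1.r1)
SC: 10 outcomes — {<0 0 0>, <0 0 1>, <0 0 2>, <0 2 1>, <0 2 2>, <2 0 0>, <2 0 1>, <2 0 2>, <2 2 1>, <2 2 2>}
claimed∖SC = {<2 2 0>}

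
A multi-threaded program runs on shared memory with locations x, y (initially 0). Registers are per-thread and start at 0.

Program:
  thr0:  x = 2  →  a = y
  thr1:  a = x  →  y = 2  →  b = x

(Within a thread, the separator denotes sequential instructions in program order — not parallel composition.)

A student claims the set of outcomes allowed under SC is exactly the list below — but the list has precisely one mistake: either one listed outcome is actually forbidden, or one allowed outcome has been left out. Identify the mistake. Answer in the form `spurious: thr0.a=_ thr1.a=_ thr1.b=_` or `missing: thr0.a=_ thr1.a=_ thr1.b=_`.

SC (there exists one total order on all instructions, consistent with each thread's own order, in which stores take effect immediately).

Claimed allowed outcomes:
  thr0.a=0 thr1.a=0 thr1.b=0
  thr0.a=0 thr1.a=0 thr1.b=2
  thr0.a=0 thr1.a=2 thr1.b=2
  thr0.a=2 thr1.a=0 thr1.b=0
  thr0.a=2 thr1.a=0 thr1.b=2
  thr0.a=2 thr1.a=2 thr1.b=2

spurious: thr0.a=0 thr1.a=0 thr1.b=0

outcome vector order: (thr0.a,thr1.a,thr1.b)
under SC → 002 022 200 202 222
claimed∖SC = {000}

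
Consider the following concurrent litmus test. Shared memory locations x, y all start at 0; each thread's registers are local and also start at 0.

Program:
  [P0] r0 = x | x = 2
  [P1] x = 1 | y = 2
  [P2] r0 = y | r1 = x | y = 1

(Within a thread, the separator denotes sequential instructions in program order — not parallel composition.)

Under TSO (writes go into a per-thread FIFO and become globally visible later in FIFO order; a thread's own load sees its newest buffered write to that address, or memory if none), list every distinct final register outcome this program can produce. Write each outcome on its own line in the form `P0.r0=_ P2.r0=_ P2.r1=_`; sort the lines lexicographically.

outcome vector order: (P0.r0,P2.r0,P2.r1)
|TSO outcomes| = 10

P0.r0=0 P2.r0=0 P2.r1=0
P0.r0=0 P2.r0=0 P2.r1=1
P0.r0=0 P2.r0=0 P2.r1=2
P0.r0=0 P2.r0=2 P2.r1=1
P0.r0=0 P2.r0=2 P2.r1=2
P0.r0=1 P2.r0=0 P2.r1=0
P0.r0=1 P2.r0=0 P2.r1=1
P0.r0=1 P2.r0=0 P2.r1=2
P0.r0=1 P2.r0=2 P2.r1=1
P0.r0=1 P2.r0=2 P2.r1=2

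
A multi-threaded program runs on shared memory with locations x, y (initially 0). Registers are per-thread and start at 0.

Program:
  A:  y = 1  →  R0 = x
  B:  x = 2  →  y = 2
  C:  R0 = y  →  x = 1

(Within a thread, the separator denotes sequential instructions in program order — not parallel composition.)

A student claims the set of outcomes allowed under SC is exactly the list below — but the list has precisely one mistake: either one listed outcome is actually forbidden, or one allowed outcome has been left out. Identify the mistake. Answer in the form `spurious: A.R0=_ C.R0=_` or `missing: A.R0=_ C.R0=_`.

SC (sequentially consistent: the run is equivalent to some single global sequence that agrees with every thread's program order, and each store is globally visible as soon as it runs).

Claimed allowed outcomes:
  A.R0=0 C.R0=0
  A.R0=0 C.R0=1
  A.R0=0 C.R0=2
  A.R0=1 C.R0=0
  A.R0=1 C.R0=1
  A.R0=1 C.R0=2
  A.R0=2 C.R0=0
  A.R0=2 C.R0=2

missing: A.R0=2 C.R0=1

outcome vector order: (A.R0,C.R0)
SC: 9 outcomes — {<0 0>; <0 1>; <0 2>; <1 0>; <1 1>; <1 2>; <2 0>; <2 1>; <2 2>}
SC∖claimed = {<2 1>}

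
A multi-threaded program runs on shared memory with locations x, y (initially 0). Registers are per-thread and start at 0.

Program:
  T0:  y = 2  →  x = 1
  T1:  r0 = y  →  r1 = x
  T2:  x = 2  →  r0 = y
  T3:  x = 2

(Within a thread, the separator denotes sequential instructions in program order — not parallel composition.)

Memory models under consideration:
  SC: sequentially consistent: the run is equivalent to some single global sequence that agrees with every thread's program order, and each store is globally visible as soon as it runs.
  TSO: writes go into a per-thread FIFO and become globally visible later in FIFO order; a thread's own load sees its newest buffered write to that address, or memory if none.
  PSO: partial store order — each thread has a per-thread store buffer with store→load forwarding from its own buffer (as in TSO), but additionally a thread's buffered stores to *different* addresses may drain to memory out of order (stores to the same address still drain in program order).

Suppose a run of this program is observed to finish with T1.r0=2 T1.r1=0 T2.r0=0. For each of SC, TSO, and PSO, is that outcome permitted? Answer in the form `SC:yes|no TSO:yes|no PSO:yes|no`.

outcome vector order: (T1.r0,T1.r1,T2.r0)
SC: 11 outcomes — {(0,0,0); (0,0,2); (0,1,0); (0,1,2); (0,2,0); (0,2,2); (2,0,2); (2,1,0); (2,1,2); (2,2,0); (2,2,2)}
TSO: 12 outcomes — {(0,0,0); (0,0,2); (0,1,0); (0,1,2); (0,2,0); (0,2,2); (2,0,0); (2,0,2); (2,1,0); (2,1,2); (2,2,0); (2,2,2)}
PSO: 12 outcomes — {(0,0,0); (0,0,2); (0,1,0); (0,1,2); (0,2,0); (0,2,2); (2,0,0); (2,0,2); (2,1,0); (2,1,2); (2,2,0); (2,2,2)}
target (2,0,0) ∈ {TSO,PSO}

SC:no TSO:yes PSO:yes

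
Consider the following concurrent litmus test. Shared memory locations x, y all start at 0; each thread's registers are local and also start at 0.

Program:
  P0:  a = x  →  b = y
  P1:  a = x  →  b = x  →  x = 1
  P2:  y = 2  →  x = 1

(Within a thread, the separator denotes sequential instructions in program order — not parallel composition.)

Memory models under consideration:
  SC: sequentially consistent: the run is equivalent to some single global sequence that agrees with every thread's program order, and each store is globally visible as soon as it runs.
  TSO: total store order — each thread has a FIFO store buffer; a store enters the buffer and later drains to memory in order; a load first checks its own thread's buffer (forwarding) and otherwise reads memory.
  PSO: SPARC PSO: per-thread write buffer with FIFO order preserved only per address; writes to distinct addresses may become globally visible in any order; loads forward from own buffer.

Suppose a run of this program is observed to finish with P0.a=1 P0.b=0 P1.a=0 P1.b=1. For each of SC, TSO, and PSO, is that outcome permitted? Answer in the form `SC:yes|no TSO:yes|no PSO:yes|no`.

SC:no TSO:no PSO:yes

outcome vector order: (P0.a,P0.b,P1.a,P1.b)
under SC → <0 0 0 0>, <0 0 0 1>, <0 0 1 1>, <0 2 0 0>, <0 2 0 1>, <0 2 1 1>, <1 0 0 0>, <1 2 0 0>, <1 2 0 1>, <1 2 1 1>
under TSO → <0 0 0 0>, <0 0 0 1>, <0 0 1 1>, <0 2 0 0>, <0 2 0 1>, <0 2 1 1>, <1 0 0 0>, <1 2 0 0>, <1 2 0 1>, <1 2 1 1>
under PSO → <0 0 0 0>, <0 0 0 1>, <0 0 1 1>, <0 2 0 0>, <0 2 0 1>, <0 2 1 1>, <1 0 0 0>, <1 0 0 1>, <1 0 1 1>, <1 2 0 0>, <1 2 0 1>, <1 2 1 1>
target <1 0 0 1> ∈ {PSO}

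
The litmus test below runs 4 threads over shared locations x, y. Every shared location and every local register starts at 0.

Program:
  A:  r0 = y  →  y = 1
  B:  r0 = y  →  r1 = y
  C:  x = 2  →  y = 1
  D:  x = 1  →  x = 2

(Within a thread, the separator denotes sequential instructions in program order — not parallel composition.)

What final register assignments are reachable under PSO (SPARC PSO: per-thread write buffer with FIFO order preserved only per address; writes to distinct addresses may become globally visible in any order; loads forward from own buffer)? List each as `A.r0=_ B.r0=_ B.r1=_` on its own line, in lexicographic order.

A.r0=0 B.r0=0 B.r1=0
A.r0=0 B.r0=0 B.r1=1
A.r0=0 B.r0=1 B.r1=1
A.r0=1 B.r0=0 B.r1=0
A.r0=1 B.r0=0 B.r1=1
A.r0=1 B.r0=1 B.r1=1

outcome vector order: (A.r0,B.r0,B.r1)
|PSO outcomes| = 6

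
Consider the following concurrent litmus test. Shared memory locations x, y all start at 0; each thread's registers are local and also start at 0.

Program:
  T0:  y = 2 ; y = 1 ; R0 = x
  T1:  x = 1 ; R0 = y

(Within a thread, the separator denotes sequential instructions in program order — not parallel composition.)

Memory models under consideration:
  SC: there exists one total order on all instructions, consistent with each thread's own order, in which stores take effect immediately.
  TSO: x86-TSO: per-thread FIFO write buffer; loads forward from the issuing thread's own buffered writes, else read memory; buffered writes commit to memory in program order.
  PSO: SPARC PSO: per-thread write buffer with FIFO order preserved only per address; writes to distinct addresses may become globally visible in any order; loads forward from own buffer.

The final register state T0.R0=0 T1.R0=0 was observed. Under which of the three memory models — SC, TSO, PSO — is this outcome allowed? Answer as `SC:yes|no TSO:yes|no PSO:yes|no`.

outcome vector order: (T0.R0,T1.R0)
[SC] allowed = {0/1 1/0 1/1 1/2}
[TSO] allowed = {0/0 0/1 0/2 1/0 1/1 1/2}
[PSO] allowed = {0/0 0/1 0/2 1/0 1/1 1/2}
target 0/0 ∈ {TSO,PSO}

SC:no TSO:yes PSO:yes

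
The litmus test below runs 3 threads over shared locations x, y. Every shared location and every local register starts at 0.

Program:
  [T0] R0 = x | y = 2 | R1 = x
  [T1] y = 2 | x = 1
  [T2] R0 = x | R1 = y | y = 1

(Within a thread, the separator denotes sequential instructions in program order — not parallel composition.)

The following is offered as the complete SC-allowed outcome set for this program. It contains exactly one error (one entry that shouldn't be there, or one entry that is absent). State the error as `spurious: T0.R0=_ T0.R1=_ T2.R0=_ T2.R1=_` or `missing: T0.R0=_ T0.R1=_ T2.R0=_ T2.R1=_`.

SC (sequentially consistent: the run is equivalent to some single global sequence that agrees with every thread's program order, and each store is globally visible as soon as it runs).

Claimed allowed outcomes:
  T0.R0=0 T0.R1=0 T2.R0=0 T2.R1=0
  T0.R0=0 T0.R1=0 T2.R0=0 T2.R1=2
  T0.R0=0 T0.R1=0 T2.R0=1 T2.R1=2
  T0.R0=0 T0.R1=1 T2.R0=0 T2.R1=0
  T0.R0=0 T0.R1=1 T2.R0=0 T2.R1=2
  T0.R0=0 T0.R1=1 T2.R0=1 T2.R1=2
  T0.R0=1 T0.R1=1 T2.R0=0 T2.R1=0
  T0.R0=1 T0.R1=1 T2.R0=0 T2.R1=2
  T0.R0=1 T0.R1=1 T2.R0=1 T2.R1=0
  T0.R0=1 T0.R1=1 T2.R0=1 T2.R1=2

outcome vector order: (T0.R0,T0.R1,T2.R0,T2.R1)
[SC] allowed = {0/0/0/0; 0/0/0/2; 0/0/1/2; 0/1/0/0; 0/1/0/2; 0/1/1/2; 1/1/0/0; 1/1/0/2; 1/1/1/2}
claimed∖SC = {1/1/1/0}

spurious: T0.R0=1 T0.R1=1 T2.R0=1 T2.R1=0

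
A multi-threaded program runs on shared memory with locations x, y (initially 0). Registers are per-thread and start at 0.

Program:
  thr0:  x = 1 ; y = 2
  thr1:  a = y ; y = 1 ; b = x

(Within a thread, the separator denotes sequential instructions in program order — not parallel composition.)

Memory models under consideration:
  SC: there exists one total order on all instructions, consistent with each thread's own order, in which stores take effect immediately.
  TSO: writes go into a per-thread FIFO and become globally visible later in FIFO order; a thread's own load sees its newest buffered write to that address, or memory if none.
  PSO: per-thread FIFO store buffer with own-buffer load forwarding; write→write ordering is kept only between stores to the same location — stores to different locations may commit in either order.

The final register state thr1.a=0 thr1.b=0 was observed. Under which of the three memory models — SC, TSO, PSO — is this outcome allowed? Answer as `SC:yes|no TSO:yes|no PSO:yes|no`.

outcome vector order: (thr1.a,thr1.b)
under SC → <0 0>, <0 1>, <2 1>
under TSO → <0 0>, <0 1>, <2 1>
under PSO → <0 0>, <0 1>, <2 0>, <2 1>
target <0 0> ∈ {SC,TSO,PSO}

SC:yes TSO:yes PSO:yes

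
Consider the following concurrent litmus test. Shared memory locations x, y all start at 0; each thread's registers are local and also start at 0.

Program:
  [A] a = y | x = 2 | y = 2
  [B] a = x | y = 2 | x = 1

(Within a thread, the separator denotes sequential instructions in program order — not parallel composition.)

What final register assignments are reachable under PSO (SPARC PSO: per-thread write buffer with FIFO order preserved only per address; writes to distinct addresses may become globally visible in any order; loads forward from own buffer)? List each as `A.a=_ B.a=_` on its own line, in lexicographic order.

outcome vector order: (A.a,B.a)
|PSO outcomes| = 3

A.a=0 B.a=0
A.a=0 B.a=2
A.a=2 B.a=0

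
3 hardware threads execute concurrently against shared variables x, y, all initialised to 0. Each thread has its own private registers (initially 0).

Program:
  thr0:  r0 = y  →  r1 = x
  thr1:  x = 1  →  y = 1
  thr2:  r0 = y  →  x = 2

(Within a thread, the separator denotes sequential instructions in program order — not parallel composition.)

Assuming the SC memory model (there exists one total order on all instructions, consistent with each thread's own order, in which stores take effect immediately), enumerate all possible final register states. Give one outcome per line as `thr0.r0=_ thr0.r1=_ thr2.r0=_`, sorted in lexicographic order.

thr0.r0=0 thr0.r1=0 thr2.r0=0
thr0.r0=0 thr0.r1=0 thr2.r0=1
thr0.r0=0 thr0.r1=1 thr2.r0=0
thr0.r0=0 thr0.r1=1 thr2.r0=1
thr0.r0=0 thr0.r1=2 thr2.r0=0
thr0.r0=0 thr0.r1=2 thr2.r0=1
thr0.r0=1 thr0.r1=1 thr2.r0=0
thr0.r0=1 thr0.r1=1 thr2.r0=1
thr0.r0=1 thr0.r1=2 thr2.r0=0
thr0.r0=1 thr0.r1=2 thr2.r0=1

outcome vector order: (thr0.r0,thr0.r1,thr2.r0)
|SC outcomes| = 10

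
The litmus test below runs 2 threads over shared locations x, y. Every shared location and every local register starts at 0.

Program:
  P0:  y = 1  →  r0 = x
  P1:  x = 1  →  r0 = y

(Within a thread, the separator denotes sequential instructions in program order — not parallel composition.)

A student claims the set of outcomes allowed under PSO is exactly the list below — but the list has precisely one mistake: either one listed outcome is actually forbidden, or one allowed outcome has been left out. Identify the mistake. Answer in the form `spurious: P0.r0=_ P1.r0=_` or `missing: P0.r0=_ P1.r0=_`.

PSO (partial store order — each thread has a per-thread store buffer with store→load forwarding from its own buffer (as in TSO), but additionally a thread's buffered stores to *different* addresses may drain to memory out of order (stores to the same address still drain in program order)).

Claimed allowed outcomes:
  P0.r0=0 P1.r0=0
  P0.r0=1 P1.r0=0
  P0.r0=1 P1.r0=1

missing: P0.r0=0 P1.r0=1

outcome vector order: (P0.r0,P1.r0)
under PSO → <0 0>, <0 1>, <1 0>, <1 1>
PSO∖claimed = {<0 1>}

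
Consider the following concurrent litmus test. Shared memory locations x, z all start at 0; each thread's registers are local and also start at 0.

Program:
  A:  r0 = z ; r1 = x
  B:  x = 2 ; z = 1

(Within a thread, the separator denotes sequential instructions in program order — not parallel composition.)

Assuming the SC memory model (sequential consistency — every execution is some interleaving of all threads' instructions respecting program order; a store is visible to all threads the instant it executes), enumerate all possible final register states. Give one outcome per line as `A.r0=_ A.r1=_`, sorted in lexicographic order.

outcome vector order: (A.r0,A.r1)
|SC outcomes| = 3

A.r0=0 A.r1=0
A.r0=0 A.r1=2
A.r0=1 A.r1=2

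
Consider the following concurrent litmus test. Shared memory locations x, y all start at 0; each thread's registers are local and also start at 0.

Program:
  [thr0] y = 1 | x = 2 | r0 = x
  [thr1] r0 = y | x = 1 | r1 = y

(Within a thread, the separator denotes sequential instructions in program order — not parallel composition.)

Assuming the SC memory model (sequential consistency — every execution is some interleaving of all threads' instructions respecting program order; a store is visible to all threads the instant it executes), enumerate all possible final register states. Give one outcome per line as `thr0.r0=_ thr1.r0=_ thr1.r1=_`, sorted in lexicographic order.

outcome vector order: (thr0.r0,thr1.r0,thr1.r1)
|SC outcomes| = 5

thr0.r0=1 thr1.r0=0 thr1.r1=1
thr0.r0=1 thr1.r0=1 thr1.r1=1
thr0.r0=2 thr1.r0=0 thr1.r1=0
thr0.r0=2 thr1.r0=0 thr1.r1=1
thr0.r0=2 thr1.r0=1 thr1.r1=1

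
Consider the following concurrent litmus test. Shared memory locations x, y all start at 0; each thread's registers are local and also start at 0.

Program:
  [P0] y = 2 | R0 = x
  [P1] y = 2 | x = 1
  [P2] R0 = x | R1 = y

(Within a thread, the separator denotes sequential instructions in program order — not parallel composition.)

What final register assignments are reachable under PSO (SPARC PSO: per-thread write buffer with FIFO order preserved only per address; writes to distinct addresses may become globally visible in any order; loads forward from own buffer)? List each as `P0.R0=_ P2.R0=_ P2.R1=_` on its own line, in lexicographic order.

P0.R0=0 P2.R0=0 P2.R1=0
P0.R0=0 P2.R0=0 P2.R1=2
P0.R0=0 P2.R0=1 P2.R1=0
P0.R0=0 P2.R0=1 P2.R1=2
P0.R0=1 P2.R0=0 P2.R1=0
P0.R0=1 P2.R0=0 P2.R1=2
P0.R0=1 P2.R0=1 P2.R1=0
P0.R0=1 P2.R0=1 P2.R1=2

outcome vector order: (P0.R0,P2.R0,P2.R1)
|PSO outcomes| = 8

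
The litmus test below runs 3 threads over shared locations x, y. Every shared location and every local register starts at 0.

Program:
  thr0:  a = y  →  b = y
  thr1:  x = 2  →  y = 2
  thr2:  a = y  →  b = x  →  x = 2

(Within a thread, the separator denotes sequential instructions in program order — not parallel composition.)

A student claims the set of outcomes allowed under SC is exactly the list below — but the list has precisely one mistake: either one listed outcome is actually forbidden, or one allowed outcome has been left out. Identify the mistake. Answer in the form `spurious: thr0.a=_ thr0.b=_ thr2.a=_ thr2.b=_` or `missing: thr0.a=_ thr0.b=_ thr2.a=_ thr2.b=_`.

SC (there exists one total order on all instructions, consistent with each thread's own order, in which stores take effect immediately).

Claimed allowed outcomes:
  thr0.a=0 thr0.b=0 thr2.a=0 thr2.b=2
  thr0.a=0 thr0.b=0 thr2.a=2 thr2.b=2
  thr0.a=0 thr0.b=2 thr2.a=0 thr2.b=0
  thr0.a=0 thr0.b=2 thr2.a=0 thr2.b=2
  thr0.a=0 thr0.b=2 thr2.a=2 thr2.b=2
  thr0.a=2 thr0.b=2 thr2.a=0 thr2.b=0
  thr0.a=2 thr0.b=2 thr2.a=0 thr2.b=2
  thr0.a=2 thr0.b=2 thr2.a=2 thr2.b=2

outcome vector order: (thr0.a,thr0.b,thr2.a,thr2.b)
SC: 9 outcomes — {0000 0002 0022 0200 0202 0222 2200 2202 2222}
SC∖claimed = {0000}

missing: thr0.a=0 thr0.b=0 thr2.a=0 thr2.b=0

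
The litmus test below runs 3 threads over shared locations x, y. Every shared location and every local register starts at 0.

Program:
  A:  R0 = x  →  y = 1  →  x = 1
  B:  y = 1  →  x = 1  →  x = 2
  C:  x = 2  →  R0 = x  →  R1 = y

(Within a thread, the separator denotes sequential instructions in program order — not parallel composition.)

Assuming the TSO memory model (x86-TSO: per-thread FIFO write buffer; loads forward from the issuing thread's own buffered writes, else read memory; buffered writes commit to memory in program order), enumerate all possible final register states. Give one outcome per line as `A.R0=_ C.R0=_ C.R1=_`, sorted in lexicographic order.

outcome vector order: (A.R0,C.R0,C.R1)
|TSO outcomes| = 9

A.R0=0 C.R0=1 C.R1=1
A.R0=0 C.R0=2 C.R1=0
A.R0=0 C.R0=2 C.R1=1
A.R0=1 C.R0=1 C.R1=1
A.R0=1 C.R0=2 C.R1=0
A.R0=1 C.R0=2 C.R1=1
A.R0=2 C.R0=1 C.R1=1
A.R0=2 C.R0=2 C.R1=0
A.R0=2 C.R0=2 C.R1=1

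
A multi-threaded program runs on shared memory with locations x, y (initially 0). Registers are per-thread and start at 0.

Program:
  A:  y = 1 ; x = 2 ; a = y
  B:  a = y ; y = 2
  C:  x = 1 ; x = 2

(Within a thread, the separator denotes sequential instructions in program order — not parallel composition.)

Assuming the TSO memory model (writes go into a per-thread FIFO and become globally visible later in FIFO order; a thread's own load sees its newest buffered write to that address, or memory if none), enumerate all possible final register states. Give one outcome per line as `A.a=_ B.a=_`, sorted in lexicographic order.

A.a=1 B.a=0
A.a=1 B.a=1
A.a=2 B.a=0
A.a=2 B.a=1

outcome vector order: (A.a,B.a)
|TSO outcomes| = 4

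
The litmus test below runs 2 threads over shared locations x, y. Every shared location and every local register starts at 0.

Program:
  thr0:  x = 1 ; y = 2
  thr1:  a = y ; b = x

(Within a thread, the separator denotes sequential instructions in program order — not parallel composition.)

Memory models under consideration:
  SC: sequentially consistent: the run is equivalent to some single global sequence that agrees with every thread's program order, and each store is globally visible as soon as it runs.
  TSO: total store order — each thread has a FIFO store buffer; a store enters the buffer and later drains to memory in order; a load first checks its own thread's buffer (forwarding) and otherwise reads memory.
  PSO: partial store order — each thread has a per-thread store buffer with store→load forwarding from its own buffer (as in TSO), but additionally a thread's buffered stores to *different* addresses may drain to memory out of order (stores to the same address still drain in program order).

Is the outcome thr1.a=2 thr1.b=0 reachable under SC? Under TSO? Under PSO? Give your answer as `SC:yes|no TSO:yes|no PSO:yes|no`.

outcome vector order: (thr1.a,thr1.b)
[SC] allowed = {<0 0>, <0 1>, <2 1>}
[TSO] allowed = {<0 0>, <0 1>, <2 1>}
[PSO] allowed = {<0 0>, <0 1>, <2 0>, <2 1>}
target <2 0> ∈ {PSO}

SC:no TSO:no PSO:yes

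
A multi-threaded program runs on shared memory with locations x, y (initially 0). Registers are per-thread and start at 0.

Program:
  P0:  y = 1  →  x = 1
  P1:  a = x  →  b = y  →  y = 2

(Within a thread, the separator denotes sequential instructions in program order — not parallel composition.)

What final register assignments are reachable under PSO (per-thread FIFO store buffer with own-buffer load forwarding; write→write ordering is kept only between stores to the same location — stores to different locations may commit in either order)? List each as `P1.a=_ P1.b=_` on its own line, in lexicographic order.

P1.a=0 P1.b=0
P1.a=0 P1.b=1
P1.a=1 P1.b=0
P1.a=1 P1.b=1

outcome vector order: (P1.a,P1.b)
|PSO outcomes| = 4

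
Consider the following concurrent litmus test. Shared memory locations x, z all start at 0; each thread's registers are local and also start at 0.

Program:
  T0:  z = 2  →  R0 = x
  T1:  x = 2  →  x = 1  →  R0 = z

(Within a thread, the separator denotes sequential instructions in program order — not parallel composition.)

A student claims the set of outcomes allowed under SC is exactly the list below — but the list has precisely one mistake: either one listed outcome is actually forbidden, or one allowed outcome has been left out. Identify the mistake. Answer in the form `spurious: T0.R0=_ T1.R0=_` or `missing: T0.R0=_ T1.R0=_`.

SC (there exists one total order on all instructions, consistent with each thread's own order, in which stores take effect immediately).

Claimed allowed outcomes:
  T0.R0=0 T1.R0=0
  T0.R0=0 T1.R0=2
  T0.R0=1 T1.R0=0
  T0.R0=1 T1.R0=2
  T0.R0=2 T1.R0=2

outcome vector order: (T0.R0,T1.R0)
under SC → <0 2>; <1 0>; <1 2>; <2 2>
claimed∖SC = {<0 0>}

spurious: T0.R0=0 T1.R0=0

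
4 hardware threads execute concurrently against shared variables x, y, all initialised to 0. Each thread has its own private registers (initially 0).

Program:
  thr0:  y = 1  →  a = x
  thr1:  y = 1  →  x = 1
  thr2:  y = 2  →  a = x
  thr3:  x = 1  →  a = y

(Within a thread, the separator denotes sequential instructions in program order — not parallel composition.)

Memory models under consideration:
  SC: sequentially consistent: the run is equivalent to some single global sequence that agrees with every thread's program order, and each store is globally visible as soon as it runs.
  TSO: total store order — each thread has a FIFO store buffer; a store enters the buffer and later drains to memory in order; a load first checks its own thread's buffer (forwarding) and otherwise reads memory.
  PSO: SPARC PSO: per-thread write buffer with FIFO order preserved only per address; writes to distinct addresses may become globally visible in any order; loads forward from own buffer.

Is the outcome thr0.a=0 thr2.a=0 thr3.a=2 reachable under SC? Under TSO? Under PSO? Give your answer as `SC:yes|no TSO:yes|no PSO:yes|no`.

outcome vector order: (thr0.a,thr2.a,thr3.a)
[SC] allowed = {<0 0 1>; <0 0 2>; <0 1 1>; <0 1 2>; <1 0 1>; <1 0 2>; <1 1 0>; <1 1 1>; <1 1 2>}
[TSO] allowed = {<0 0 0>; <0 0 1>; <0 0 2>; <0 1 0>; <0 1 1>; <0 1 2>; <1 0 0>; <1 0 1>; <1 0 2>; <1 1 0>; <1 1 1>; <1 1 2>}
[PSO] allowed = {<0 0 0>; <0 0 1>; <0 0 2>; <0 1 0>; <0 1 1>; <0 1 2>; <1 0 0>; <1 0 1>; <1 0 2>; <1 1 0>; <1 1 1>; <1 1 2>}
target <0 0 2> ∈ {SC,TSO,PSO}

SC:yes TSO:yes PSO:yes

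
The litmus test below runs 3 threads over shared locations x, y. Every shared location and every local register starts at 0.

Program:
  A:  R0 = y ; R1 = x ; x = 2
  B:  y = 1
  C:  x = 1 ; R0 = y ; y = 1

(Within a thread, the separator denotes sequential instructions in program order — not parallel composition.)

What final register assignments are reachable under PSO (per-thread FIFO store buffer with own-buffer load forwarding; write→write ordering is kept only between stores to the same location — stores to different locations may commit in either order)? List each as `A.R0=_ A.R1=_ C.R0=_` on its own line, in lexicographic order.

A.R0=0 A.R1=0 C.R0=0
A.R0=0 A.R1=0 C.R0=1
A.R0=0 A.R1=1 C.R0=0
A.R0=0 A.R1=1 C.R0=1
A.R0=1 A.R1=0 C.R0=0
A.R0=1 A.R1=0 C.R0=1
A.R0=1 A.R1=1 C.R0=0
A.R0=1 A.R1=1 C.R0=1

outcome vector order: (A.R0,A.R1,C.R0)
|PSO outcomes| = 8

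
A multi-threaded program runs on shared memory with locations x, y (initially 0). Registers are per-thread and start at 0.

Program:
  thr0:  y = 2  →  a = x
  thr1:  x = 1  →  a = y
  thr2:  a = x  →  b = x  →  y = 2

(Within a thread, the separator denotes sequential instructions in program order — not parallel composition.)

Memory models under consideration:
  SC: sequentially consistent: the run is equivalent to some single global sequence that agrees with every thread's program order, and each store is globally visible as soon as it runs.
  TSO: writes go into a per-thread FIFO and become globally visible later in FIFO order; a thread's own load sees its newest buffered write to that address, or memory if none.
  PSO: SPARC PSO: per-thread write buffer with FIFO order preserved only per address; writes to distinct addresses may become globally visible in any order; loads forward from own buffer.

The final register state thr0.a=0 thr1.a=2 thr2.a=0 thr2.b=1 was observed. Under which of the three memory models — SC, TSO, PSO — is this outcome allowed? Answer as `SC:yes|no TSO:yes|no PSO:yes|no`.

SC:yes TSO:yes PSO:yes

outcome vector order: (thr0.a,thr1.a,thr2.a,thr2.b)
under SC → 0/2/0/0; 0/2/0/1; 0/2/1/1; 1/0/0/0; 1/0/0/1; 1/0/1/1; 1/2/0/0; 1/2/0/1; 1/2/1/1
under TSO → 0/0/0/0; 0/0/0/1; 0/0/1/1; 0/2/0/0; 0/2/0/1; 0/2/1/1; 1/0/0/0; 1/0/0/1; 1/0/1/1; 1/2/0/0; 1/2/0/1; 1/2/1/1
under PSO → 0/0/0/0; 0/0/0/1; 0/0/1/1; 0/2/0/0; 0/2/0/1; 0/2/1/1; 1/0/0/0; 1/0/0/1; 1/0/1/1; 1/2/0/0; 1/2/0/1; 1/2/1/1
target 0/2/0/1 ∈ {SC,TSO,PSO}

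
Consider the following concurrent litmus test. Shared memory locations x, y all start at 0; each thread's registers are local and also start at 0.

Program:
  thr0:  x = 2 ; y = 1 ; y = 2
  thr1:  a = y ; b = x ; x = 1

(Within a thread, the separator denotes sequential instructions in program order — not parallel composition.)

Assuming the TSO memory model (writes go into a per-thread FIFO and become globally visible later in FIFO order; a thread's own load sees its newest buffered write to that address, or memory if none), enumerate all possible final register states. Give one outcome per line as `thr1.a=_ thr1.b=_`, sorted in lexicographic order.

outcome vector order: (thr1.a,thr1.b)
|TSO outcomes| = 4

thr1.a=0 thr1.b=0
thr1.a=0 thr1.b=2
thr1.a=1 thr1.b=2
thr1.a=2 thr1.b=2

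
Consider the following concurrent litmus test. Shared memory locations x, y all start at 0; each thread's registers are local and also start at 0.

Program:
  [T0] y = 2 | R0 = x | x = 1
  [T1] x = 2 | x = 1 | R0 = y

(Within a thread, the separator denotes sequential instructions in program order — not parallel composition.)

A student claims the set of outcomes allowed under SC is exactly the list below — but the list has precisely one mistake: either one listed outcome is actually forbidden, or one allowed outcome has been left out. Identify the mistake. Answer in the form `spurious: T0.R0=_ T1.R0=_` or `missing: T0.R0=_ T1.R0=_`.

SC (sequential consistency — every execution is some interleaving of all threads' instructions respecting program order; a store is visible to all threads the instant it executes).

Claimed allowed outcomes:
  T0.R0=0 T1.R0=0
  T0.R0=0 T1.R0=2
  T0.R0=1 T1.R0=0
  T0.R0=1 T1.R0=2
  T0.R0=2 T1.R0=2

spurious: T0.R0=0 T1.R0=0

outcome vector order: (T0.R0,T1.R0)
under SC → <0 2>, <1 0>, <1 2>, <2 2>
claimed∖SC = {<0 0>}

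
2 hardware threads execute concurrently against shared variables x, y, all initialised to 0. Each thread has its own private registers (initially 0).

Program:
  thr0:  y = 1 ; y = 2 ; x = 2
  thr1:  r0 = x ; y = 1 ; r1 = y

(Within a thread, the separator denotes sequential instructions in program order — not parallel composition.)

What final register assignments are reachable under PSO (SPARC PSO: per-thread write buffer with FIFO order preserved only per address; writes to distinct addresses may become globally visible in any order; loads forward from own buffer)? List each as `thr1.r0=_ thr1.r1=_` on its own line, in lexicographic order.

thr1.r0=0 thr1.r1=1
thr1.r0=0 thr1.r1=2
thr1.r0=2 thr1.r1=1
thr1.r0=2 thr1.r1=2

outcome vector order: (thr1.r0,thr1.r1)
|PSO outcomes| = 4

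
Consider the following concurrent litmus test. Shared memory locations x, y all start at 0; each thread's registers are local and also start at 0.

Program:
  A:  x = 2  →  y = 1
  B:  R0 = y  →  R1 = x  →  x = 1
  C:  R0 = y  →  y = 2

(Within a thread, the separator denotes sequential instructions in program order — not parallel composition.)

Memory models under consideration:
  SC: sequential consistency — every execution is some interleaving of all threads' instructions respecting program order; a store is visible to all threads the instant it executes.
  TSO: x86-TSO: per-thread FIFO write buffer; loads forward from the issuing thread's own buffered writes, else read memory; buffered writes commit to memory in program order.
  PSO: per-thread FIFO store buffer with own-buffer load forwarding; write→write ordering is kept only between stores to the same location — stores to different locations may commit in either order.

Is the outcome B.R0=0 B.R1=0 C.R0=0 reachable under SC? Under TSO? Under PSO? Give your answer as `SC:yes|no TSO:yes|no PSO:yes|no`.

SC:yes TSO:yes PSO:yes

outcome vector order: (B.R0,B.R1,C.R0)
SC (9): 000 001 020 021 120 121 200 220 221
TSO (9): 000 001 020 021 120 121 200 220 221
PSO (12): 000 001 020 021 100 101 120 121 200 201 220 221
target 000 ∈ {SC,TSO,PSO}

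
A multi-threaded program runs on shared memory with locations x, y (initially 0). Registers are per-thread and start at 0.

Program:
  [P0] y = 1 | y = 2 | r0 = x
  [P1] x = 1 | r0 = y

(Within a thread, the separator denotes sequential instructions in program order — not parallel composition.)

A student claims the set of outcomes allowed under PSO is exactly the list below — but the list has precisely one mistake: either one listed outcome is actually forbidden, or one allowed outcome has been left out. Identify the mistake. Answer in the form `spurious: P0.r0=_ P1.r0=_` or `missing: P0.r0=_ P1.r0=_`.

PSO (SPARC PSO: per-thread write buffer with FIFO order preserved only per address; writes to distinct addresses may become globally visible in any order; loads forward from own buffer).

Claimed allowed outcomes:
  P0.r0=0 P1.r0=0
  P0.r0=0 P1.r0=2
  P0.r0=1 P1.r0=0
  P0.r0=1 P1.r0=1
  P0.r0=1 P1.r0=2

missing: P0.r0=0 P1.r0=1

outcome vector order: (P0.r0,P1.r0)
PSO: 6 outcomes — {0/0, 0/1, 0/2, 1/0, 1/1, 1/2}
PSO∖claimed = {0/1}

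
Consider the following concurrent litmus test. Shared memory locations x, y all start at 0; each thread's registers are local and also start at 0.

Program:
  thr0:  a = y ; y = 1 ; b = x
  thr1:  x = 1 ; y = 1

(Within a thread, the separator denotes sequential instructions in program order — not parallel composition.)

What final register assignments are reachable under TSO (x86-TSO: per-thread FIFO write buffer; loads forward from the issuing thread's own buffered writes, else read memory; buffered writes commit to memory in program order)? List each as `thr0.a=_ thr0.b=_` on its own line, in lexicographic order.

outcome vector order: (thr0.a,thr0.b)
|TSO outcomes| = 3

thr0.a=0 thr0.b=0
thr0.a=0 thr0.b=1
thr0.a=1 thr0.b=1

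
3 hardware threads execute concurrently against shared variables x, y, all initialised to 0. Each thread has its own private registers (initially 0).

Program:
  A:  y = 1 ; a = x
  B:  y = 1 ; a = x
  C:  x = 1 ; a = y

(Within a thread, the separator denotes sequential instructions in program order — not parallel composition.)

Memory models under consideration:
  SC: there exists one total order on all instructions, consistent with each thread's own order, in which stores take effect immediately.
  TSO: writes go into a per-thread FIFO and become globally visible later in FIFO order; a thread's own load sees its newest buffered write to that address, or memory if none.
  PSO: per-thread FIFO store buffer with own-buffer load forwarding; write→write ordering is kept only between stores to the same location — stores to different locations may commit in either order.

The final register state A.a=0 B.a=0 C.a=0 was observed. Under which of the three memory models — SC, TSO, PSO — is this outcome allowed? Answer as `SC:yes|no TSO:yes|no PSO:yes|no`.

outcome vector order: (A.a,B.a,C.a)
SC (5): 0/0/1; 0/1/1; 1/0/1; 1/1/0; 1/1/1
TSO (8): 0/0/0; 0/0/1; 0/1/0; 0/1/1; 1/0/0; 1/0/1; 1/1/0; 1/1/1
PSO (8): 0/0/0; 0/0/1; 0/1/0; 0/1/1; 1/0/0; 1/0/1; 1/1/0; 1/1/1
target 0/0/0 ∈ {TSO,PSO}

SC:no TSO:yes PSO:yes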